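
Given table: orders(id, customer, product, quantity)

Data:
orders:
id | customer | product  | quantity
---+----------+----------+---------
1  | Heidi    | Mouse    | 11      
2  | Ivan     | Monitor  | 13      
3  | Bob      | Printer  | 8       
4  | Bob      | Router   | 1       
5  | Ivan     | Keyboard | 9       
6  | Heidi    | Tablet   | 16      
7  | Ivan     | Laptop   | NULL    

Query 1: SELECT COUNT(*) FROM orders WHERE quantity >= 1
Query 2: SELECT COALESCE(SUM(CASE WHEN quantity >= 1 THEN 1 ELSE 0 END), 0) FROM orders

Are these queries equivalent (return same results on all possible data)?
Yes, equivalent

Both queries return: [(6,)]

Reason: COUNT with WHERE vs conditional SUM (COALESCE handles empty-table NULL)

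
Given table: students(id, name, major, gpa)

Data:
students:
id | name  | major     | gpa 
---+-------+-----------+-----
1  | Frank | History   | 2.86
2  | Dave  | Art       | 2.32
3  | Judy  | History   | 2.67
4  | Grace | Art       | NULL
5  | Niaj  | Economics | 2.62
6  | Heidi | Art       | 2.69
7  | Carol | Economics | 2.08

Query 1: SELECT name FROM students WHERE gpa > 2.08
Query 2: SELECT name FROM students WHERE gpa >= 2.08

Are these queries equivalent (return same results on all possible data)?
No, not equivalent

Query 1 returns: [('Frank',), ('Dave',), ('Judy',), ('Niaj',), ('Heidi',)]
Query 2 returns: [('Frank',), ('Dave',), ('Judy',), ('Niaj',), ('Heidi',), ('Carol',)]

Reason: > vs >= gives different results when gpa = 2.08 exists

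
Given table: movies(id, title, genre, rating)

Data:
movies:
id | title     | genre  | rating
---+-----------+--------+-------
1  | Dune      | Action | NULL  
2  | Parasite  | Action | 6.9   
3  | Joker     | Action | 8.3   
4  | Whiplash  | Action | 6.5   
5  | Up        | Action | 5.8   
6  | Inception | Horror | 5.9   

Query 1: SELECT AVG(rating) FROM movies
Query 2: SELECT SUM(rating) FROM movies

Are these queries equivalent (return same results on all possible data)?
No, not equivalent

Query 1 returns: [(6.68,)]
Query 2 returns: [(33.4,)]

Reason: AVG vs SUM give different aggregate values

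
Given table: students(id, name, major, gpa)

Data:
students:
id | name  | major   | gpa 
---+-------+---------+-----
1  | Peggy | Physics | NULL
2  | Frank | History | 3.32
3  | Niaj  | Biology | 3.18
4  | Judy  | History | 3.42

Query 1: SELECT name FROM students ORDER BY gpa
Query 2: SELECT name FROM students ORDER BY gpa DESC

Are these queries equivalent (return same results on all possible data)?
No, not equivalent

Query 1 returns: [('Peggy',), ('Niaj',), ('Frank',), ('Judy',)]
Query 2 returns: [('Judy',), ('Frank',), ('Niaj',), ('Peggy',)]

Reason: ASC vs DESC gives opposite ordering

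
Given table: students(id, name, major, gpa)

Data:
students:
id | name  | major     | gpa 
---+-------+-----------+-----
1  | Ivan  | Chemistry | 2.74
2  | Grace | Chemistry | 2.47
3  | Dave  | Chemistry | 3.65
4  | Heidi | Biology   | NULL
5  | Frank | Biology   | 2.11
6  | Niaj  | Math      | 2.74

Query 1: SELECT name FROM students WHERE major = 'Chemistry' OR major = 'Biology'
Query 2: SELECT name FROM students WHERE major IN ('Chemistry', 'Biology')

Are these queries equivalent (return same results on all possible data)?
Yes, equivalent

Both queries return: [('Dave',), ('Frank',), ('Grace',), ('Heidi',), ('Ivan',)]

Reason: OR vs IN are equivalent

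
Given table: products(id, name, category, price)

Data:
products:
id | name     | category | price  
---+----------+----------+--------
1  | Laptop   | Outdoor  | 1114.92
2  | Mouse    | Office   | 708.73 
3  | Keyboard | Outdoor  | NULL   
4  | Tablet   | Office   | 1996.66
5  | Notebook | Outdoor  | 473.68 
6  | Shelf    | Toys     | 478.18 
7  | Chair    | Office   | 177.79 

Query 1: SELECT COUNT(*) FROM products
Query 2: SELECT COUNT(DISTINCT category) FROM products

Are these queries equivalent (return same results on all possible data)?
No, not equivalent

Query 1 returns: [(7,)]
Query 2 returns: [(3,)]

Reason: COUNT(*) counts rows, COUNT(DISTINCT category) counts unique categorys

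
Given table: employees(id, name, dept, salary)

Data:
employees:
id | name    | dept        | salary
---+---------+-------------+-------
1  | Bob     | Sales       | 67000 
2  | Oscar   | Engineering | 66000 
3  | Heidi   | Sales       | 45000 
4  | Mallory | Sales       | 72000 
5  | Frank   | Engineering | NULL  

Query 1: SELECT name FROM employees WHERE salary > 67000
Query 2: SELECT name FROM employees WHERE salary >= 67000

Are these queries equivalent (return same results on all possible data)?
No, not equivalent

Query 1 returns: [('Mallory',)]
Query 2 returns: [('Bob',), ('Mallory',)]

Reason: > vs >= gives different results when salary = 67000 exists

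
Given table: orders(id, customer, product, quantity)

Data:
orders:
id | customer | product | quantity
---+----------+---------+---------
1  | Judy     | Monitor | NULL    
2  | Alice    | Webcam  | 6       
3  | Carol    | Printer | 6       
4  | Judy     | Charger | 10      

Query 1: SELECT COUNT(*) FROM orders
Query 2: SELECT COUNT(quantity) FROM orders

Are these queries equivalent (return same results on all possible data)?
No, not equivalent

Query 1 returns: [(4,)]
Query 2 returns: [(3,)]

Reason: COUNT(*) includes NULLs, COUNT(column) excludes them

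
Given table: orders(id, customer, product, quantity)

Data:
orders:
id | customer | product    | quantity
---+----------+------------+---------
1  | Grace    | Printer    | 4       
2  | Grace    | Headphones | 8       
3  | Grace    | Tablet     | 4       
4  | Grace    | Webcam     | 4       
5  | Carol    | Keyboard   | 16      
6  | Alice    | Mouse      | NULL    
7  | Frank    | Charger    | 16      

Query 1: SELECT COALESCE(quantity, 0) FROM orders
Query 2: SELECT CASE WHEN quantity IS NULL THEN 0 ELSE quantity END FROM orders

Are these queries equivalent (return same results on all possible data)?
Yes, equivalent

Both queries return: [(0,), (4,), (4,), (4,), (8,), (16,), (16,)]

Reason: COALESCE vs CASE for NULL handling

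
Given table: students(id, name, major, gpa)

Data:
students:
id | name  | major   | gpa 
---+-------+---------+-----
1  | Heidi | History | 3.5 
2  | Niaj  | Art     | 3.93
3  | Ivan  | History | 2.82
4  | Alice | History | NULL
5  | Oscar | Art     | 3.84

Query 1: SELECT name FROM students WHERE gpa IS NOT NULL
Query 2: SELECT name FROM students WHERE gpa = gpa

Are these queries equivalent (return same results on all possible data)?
Yes, equivalent

Both queries return: [('Heidi',), ('Ivan',), ('Niaj',), ('Oscar',)]

Reason: IS NOT NULL vs self-equality (both exclude NULLs)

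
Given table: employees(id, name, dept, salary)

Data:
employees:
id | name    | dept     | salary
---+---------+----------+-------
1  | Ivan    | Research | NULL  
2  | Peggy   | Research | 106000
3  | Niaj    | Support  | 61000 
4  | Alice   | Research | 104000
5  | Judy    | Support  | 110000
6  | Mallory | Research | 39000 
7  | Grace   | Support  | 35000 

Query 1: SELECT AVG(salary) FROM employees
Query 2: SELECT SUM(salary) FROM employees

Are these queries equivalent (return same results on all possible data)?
No, not equivalent

Query 1 returns: [(75833.33333333333,)]
Query 2 returns: [(455000,)]

Reason: AVG vs SUM give different aggregate values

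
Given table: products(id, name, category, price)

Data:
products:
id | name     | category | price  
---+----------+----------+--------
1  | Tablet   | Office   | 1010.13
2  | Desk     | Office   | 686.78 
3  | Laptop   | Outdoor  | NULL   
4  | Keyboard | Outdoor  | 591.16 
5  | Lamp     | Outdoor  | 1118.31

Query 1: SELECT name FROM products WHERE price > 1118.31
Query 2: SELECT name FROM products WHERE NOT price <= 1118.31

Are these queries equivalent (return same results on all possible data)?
Yes, equivalent

Both queries return: []

Reason: Both filter price > 1118.31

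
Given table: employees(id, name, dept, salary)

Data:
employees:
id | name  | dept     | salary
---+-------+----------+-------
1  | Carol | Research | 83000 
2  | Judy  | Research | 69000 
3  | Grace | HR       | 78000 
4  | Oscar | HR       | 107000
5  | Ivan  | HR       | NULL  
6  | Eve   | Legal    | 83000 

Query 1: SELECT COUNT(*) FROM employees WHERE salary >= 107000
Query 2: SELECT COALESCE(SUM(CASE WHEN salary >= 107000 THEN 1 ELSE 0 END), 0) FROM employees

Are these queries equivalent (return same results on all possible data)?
Yes, equivalent

Both queries return: [(1,)]

Reason: COUNT with WHERE vs conditional SUM (COALESCE handles empty-table NULL)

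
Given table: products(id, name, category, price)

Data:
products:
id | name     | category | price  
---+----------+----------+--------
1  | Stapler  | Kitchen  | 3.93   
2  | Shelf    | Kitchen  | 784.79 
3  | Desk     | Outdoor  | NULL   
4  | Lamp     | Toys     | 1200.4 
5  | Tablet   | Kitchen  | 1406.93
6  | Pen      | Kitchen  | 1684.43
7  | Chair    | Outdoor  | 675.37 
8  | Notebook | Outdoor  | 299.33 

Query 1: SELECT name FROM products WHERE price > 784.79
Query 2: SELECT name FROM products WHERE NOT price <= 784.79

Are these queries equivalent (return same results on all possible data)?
Yes, equivalent

Both queries return: [('Lamp',), ('Pen',), ('Tablet',)]

Reason: Both filter price > 784.79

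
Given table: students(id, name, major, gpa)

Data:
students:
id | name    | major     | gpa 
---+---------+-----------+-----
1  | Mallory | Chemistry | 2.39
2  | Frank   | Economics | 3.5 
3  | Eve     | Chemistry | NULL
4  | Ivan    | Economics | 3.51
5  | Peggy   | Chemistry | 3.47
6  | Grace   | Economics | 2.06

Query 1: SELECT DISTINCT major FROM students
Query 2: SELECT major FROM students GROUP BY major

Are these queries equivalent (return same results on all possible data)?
Yes, equivalent

Both queries return: [('Chemistry',), ('Economics',)]

Reason: Both get unique majors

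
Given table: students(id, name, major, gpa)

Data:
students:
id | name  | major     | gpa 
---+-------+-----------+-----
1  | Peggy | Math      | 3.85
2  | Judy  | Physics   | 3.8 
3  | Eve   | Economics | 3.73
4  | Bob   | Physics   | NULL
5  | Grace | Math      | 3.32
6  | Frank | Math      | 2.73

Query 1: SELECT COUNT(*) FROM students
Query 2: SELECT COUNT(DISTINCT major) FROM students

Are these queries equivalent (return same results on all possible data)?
No, not equivalent

Query 1 returns: [(6,)]
Query 2 returns: [(3,)]

Reason: COUNT(*) counts rows, COUNT(DISTINCT major) counts unique majors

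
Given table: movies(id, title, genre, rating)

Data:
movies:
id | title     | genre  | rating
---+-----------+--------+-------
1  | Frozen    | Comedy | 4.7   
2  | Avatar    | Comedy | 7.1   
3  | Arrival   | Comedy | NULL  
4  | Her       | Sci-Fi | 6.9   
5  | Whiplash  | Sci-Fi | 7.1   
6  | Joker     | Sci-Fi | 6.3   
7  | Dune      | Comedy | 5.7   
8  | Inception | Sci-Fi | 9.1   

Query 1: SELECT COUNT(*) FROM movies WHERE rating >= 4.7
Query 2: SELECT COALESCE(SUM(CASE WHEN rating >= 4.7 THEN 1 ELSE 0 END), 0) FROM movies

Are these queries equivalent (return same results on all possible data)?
Yes, equivalent

Both queries return: [(7,)]

Reason: COUNT with WHERE vs conditional SUM (COALESCE handles empty-table NULL)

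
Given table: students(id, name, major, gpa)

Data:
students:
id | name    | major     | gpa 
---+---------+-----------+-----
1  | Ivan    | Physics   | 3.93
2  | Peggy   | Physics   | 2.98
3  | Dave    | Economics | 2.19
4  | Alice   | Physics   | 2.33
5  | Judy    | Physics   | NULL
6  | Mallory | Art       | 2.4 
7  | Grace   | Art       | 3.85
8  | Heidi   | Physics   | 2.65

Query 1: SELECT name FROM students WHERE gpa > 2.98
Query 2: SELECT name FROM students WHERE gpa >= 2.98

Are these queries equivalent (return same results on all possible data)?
No, not equivalent

Query 1 returns: [('Ivan',), ('Grace',)]
Query 2 returns: [('Ivan',), ('Peggy',), ('Grace',)]

Reason: > vs >= gives different results when gpa = 2.98 exists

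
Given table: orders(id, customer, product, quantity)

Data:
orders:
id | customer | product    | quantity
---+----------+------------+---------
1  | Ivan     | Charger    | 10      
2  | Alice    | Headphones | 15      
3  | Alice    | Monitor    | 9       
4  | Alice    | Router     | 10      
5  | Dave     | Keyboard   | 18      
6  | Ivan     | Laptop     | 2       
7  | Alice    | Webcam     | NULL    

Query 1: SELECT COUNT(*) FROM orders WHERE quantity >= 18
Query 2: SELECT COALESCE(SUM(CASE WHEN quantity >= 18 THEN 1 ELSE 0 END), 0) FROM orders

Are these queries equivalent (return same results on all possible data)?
Yes, equivalent

Both queries return: [(1,)]

Reason: COUNT with WHERE vs conditional SUM (COALESCE handles empty-table NULL)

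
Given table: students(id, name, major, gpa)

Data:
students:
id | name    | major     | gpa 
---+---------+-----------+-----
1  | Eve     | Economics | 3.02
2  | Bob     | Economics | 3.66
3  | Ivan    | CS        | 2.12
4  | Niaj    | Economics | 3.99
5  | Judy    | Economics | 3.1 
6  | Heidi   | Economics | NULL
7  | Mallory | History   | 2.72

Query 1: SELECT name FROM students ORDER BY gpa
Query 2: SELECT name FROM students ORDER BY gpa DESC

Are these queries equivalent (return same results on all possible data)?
No, not equivalent

Query 1 returns: [('Heidi',), ('Ivan',), ('Mallory',), ('Eve',), ('Judy',), ('Bob',), ('Niaj',)]
Query 2 returns: [('Niaj',), ('Bob',), ('Judy',), ('Eve',), ('Mallory',), ('Ivan',), ('Heidi',)]

Reason: ASC vs DESC gives opposite ordering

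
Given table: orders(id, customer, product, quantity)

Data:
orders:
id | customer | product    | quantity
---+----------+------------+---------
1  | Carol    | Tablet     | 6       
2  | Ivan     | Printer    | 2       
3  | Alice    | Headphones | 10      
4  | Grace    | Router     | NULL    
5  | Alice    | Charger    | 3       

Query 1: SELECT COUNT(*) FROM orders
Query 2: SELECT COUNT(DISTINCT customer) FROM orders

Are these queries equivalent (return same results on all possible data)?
No, not equivalent

Query 1 returns: [(5,)]
Query 2 returns: [(4,)]

Reason: COUNT(*) counts rows, COUNT(DISTINCT customer) counts unique customers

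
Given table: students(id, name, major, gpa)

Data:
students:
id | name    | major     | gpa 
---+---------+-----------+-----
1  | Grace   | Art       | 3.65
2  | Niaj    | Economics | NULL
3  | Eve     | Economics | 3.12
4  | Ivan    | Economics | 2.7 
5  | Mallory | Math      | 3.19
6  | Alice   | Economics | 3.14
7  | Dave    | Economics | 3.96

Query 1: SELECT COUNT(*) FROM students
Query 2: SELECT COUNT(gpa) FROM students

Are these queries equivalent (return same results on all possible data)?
No, not equivalent

Query 1 returns: [(7,)]
Query 2 returns: [(6,)]

Reason: COUNT(*) includes NULLs, COUNT(column) excludes them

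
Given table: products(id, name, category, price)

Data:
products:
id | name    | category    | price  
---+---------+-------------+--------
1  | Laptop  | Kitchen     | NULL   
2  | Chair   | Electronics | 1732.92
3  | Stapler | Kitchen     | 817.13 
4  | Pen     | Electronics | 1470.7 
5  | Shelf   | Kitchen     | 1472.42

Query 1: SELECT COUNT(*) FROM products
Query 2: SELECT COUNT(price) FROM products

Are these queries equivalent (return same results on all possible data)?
No, not equivalent

Query 1 returns: [(5,)]
Query 2 returns: [(4,)]

Reason: COUNT(*) includes NULLs, COUNT(column) excludes them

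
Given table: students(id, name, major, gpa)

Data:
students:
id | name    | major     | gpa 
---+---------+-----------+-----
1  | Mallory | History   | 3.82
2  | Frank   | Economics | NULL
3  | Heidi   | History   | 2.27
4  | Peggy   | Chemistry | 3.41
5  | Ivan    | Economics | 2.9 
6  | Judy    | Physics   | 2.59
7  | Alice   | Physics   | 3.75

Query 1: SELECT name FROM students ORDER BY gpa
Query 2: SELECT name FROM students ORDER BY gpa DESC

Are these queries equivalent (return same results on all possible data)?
No, not equivalent

Query 1 returns: [('Frank',), ('Heidi',), ('Judy',), ('Ivan',), ('Peggy',), ('Alice',), ('Mallory',)]
Query 2 returns: [('Mallory',), ('Alice',), ('Peggy',), ('Ivan',), ('Judy',), ('Heidi',), ('Frank',)]

Reason: ASC vs DESC gives opposite ordering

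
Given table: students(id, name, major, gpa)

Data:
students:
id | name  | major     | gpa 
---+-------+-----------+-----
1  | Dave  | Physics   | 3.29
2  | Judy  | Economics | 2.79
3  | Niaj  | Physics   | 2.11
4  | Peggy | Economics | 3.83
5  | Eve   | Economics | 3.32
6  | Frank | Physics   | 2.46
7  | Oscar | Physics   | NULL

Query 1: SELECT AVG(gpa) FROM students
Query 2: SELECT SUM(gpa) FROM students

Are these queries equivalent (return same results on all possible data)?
No, not equivalent

Query 1 returns: [(2.966666666666667,)]
Query 2 returns: [(17.8,)]

Reason: AVG vs SUM give different aggregate values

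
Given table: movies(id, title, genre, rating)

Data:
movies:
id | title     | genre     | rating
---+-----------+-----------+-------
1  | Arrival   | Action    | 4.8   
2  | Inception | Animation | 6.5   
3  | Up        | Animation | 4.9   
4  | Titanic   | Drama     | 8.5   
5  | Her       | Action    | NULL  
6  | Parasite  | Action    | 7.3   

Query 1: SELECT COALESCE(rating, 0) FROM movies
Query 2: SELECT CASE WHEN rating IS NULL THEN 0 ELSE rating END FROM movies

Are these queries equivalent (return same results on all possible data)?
Yes, equivalent

Both queries return: [(0,), (4.8,), (4.9,), (6.5,), (7.3,), (8.5,)]

Reason: COALESCE vs CASE for NULL handling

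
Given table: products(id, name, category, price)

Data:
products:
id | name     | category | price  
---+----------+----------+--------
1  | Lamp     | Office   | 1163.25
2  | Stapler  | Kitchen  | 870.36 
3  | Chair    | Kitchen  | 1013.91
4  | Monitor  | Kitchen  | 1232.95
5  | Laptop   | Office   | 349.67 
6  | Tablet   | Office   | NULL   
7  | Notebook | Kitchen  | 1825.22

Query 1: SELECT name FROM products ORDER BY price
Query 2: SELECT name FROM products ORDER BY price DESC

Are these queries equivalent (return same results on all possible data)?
No, not equivalent

Query 1 returns: [('Tablet',), ('Laptop',), ('Stapler',), ('Chair',), ('Lamp',), ('Monitor',), ('Notebook',)]
Query 2 returns: [('Notebook',), ('Monitor',), ('Lamp',), ('Chair',), ('Stapler',), ('Laptop',), ('Tablet',)]

Reason: ASC vs DESC gives opposite ordering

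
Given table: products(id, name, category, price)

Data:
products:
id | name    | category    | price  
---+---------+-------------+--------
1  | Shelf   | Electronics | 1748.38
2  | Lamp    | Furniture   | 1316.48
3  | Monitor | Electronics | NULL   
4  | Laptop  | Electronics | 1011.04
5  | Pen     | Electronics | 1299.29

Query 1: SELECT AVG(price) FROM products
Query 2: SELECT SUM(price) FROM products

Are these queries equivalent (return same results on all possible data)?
No, not equivalent

Query 1 returns: [(1343.7975000000001,)]
Query 2 returns: [(5375.1900000000005,)]

Reason: AVG vs SUM give different aggregate values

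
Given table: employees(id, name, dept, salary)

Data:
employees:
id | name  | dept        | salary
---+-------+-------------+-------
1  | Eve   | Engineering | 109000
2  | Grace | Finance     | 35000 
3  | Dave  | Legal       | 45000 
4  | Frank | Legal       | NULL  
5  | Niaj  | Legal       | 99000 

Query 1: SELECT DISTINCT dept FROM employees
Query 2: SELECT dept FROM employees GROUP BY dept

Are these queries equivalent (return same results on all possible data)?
Yes, equivalent

Both queries return: [('Engineering',), ('Finance',), ('Legal',)]

Reason: Both get unique depts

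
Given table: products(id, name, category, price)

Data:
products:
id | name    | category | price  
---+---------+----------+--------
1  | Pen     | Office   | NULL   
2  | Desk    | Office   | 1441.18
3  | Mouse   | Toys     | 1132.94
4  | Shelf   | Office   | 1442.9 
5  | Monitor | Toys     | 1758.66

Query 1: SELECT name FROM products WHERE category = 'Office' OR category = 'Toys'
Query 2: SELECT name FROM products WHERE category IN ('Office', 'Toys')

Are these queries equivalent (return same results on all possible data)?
Yes, equivalent

Both queries return: [('Desk',), ('Monitor',), ('Mouse',), ('Pen',), ('Shelf',)]

Reason: OR vs IN are equivalent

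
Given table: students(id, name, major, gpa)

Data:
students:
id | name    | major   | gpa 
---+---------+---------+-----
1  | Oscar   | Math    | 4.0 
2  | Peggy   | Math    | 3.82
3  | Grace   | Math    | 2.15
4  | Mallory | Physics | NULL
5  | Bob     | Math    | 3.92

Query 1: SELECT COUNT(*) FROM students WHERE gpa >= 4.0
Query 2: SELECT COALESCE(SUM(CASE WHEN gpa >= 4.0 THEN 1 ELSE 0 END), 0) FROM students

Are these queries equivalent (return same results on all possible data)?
Yes, equivalent

Both queries return: [(1,)]

Reason: COUNT with WHERE vs conditional SUM (COALESCE handles empty-table NULL)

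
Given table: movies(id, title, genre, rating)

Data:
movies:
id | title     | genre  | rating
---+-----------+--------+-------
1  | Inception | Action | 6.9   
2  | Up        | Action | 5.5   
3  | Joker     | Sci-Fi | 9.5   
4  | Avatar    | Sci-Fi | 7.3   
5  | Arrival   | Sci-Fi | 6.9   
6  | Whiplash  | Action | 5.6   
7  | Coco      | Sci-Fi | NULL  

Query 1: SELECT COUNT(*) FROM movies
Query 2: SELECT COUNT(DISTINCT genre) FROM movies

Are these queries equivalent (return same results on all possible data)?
No, not equivalent

Query 1 returns: [(7,)]
Query 2 returns: [(2,)]

Reason: COUNT(*) counts rows, COUNT(DISTINCT genre) counts unique genres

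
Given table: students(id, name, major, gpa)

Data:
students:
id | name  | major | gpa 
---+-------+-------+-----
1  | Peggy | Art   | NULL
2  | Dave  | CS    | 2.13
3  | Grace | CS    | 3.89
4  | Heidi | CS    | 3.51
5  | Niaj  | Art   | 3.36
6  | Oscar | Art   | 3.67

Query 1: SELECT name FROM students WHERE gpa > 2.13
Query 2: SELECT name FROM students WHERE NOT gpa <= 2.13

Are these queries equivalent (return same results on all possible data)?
Yes, equivalent

Both queries return: [('Grace',), ('Heidi',), ('Niaj',), ('Oscar',)]

Reason: Both filter gpa > 2.13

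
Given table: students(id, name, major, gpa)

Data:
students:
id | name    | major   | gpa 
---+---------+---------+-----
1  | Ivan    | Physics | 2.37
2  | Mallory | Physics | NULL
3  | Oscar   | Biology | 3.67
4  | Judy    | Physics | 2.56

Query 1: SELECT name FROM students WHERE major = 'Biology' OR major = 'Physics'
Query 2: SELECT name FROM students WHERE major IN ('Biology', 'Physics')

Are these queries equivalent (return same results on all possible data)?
Yes, equivalent

Both queries return: [('Ivan',), ('Judy',), ('Mallory',), ('Oscar',)]

Reason: OR vs IN are equivalent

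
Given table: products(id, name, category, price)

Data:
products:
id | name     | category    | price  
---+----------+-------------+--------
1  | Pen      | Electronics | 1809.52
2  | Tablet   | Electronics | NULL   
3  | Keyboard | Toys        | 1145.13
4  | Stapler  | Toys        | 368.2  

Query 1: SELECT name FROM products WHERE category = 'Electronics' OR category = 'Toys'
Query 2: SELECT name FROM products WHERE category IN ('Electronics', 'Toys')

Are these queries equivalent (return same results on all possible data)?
Yes, equivalent

Both queries return: [('Keyboard',), ('Pen',), ('Stapler',), ('Tablet',)]

Reason: OR vs IN are equivalent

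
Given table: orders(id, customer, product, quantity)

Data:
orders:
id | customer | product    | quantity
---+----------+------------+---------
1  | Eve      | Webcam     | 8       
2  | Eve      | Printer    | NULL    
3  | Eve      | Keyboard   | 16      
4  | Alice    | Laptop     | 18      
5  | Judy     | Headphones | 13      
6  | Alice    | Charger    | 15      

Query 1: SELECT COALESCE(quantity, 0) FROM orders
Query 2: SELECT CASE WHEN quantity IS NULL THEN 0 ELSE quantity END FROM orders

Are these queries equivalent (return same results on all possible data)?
Yes, equivalent

Both queries return: [(0,), (8,), (13,), (15,), (16,), (18,)]

Reason: COALESCE vs CASE for NULL handling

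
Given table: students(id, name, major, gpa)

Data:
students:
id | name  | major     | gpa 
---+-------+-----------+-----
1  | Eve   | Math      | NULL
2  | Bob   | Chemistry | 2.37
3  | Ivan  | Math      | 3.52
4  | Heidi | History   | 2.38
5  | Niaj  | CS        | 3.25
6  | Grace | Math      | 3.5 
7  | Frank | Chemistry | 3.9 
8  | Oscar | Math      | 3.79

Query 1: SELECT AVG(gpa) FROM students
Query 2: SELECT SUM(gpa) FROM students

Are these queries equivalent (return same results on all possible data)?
No, not equivalent

Query 1 returns: [(3.244285714285714,)]
Query 2 returns: [(22.71,)]

Reason: AVG vs SUM give different aggregate values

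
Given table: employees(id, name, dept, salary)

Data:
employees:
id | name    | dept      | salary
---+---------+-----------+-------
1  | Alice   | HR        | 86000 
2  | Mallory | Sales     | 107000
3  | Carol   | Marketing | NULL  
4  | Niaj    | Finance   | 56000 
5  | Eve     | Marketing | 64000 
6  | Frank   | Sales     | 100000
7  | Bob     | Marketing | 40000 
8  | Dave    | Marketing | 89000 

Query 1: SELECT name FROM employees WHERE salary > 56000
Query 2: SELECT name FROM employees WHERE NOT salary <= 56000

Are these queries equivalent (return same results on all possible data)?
Yes, equivalent

Both queries return: [('Alice',), ('Dave',), ('Eve',), ('Frank',), ('Mallory',)]

Reason: Both filter salary > 56000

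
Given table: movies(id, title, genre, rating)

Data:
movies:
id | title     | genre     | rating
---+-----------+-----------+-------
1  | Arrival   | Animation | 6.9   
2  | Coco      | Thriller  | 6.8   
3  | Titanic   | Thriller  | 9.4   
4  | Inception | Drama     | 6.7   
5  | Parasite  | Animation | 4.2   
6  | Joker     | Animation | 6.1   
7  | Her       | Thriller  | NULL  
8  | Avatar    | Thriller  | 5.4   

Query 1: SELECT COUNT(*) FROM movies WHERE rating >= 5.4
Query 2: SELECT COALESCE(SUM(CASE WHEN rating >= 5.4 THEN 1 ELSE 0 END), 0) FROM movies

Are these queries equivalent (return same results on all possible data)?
Yes, equivalent

Both queries return: [(6,)]

Reason: COUNT with WHERE vs conditional SUM (COALESCE handles empty-table NULL)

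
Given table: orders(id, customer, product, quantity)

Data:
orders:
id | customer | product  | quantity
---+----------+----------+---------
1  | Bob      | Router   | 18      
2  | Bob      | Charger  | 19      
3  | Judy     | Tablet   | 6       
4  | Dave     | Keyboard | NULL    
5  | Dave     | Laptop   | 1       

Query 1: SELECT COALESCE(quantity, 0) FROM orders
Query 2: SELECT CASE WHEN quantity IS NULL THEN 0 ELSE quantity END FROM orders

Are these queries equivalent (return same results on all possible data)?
Yes, equivalent

Both queries return: [(0,), (1,), (6,), (18,), (19,)]

Reason: COALESCE vs CASE for NULL handling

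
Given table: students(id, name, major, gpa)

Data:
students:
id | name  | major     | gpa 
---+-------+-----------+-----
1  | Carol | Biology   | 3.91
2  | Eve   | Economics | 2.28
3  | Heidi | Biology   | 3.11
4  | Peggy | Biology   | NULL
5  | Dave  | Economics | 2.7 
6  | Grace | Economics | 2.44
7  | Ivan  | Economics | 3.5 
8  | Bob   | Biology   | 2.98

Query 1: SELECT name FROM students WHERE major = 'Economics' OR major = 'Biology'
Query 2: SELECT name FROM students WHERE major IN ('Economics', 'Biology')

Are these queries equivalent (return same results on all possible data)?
Yes, equivalent

Both queries return: [('Bob',), ('Carol',), ('Dave',), ('Eve',), ('Grace',), ('Heidi',), ('Ivan',), ('Peggy',)]

Reason: OR vs IN are equivalent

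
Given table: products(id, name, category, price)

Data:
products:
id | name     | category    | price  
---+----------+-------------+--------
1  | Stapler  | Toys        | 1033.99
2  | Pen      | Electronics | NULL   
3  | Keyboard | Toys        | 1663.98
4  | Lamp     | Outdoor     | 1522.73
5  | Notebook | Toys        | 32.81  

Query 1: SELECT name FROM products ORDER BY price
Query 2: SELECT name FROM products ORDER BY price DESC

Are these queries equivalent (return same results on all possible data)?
No, not equivalent

Query 1 returns: [('Pen',), ('Notebook',), ('Stapler',), ('Lamp',), ('Keyboard',)]
Query 2 returns: [('Keyboard',), ('Lamp',), ('Stapler',), ('Notebook',), ('Pen',)]

Reason: ASC vs DESC gives opposite ordering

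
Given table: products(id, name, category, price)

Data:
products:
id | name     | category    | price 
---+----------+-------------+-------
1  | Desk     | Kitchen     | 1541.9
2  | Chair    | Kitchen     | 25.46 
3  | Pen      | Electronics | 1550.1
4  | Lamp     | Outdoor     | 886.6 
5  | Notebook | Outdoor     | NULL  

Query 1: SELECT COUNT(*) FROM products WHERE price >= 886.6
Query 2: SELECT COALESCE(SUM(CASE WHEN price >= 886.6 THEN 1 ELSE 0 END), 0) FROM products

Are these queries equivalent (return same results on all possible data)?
Yes, equivalent

Both queries return: [(3,)]

Reason: COUNT with WHERE vs conditional SUM (COALESCE handles empty-table NULL)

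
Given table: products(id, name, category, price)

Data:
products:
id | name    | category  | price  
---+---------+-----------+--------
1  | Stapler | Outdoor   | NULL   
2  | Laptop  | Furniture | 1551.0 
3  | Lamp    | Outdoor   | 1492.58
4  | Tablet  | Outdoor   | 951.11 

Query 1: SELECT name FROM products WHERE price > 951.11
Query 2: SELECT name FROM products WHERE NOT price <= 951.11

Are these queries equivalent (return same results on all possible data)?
Yes, equivalent

Both queries return: [('Lamp',), ('Laptop',)]

Reason: Both filter price > 951.11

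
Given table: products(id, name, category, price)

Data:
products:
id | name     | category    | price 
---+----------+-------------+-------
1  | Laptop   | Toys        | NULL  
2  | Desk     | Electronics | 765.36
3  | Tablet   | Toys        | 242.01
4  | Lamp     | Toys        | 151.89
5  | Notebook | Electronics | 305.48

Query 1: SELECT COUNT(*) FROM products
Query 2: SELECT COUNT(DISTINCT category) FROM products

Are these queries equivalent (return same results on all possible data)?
No, not equivalent

Query 1 returns: [(5,)]
Query 2 returns: [(2,)]

Reason: COUNT(*) counts rows, COUNT(DISTINCT category) counts unique categorys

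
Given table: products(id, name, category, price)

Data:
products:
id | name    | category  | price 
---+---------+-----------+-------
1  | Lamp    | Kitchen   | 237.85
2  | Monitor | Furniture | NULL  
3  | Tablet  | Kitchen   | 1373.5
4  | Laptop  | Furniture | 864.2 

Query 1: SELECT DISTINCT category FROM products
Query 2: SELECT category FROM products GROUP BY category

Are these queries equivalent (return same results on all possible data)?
Yes, equivalent

Both queries return: [('Furniture',), ('Kitchen',)]

Reason: Both get unique categorys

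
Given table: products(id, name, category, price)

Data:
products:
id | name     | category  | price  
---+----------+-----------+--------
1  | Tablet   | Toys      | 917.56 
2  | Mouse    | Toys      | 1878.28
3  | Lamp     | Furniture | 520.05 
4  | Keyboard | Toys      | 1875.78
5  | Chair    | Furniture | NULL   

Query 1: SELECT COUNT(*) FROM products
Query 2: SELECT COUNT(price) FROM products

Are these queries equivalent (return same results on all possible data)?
No, not equivalent

Query 1 returns: [(5,)]
Query 2 returns: [(4,)]

Reason: COUNT(*) includes NULLs, COUNT(column) excludes them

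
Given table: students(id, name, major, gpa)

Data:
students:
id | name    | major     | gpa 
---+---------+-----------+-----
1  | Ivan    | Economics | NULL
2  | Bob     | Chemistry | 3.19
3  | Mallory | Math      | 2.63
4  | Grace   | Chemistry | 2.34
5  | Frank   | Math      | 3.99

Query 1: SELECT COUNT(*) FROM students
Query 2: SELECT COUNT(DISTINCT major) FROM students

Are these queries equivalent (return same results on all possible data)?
No, not equivalent

Query 1 returns: [(5,)]
Query 2 returns: [(3,)]

Reason: COUNT(*) counts rows, COUNT(DISTINCT major) counts unique majors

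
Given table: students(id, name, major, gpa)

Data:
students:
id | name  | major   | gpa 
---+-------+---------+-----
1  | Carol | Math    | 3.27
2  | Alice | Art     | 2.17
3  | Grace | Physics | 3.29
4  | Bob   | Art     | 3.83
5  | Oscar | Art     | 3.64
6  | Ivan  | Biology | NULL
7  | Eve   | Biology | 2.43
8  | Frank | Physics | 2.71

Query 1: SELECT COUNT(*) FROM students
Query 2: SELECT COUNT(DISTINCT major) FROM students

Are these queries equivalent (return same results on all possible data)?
No, not equivalent

Query 1 returns: [(8,)]
Query 2 returns: [(4,)]

Reason: COUNT(*) counts rows, COUNT(DISTINCT major) counts unique majors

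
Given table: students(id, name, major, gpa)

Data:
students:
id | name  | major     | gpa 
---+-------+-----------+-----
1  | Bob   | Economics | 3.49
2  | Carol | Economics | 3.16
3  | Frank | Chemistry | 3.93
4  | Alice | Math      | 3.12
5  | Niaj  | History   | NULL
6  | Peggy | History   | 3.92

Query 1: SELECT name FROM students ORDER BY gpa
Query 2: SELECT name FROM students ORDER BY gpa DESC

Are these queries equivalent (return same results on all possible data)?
No, not equivalent

Query 1 returns: [('Niaj',), ('Alice',), ('Carol',), ('Bob',), ('Peggy',), ('Frank',)]
Query 2 returns: [('Frank',), ('Peggy',), ('Bob',), ('Carol',), ('Alice',), ('Niaj',)]

Reason: ASC vs DESC gives opposite ordering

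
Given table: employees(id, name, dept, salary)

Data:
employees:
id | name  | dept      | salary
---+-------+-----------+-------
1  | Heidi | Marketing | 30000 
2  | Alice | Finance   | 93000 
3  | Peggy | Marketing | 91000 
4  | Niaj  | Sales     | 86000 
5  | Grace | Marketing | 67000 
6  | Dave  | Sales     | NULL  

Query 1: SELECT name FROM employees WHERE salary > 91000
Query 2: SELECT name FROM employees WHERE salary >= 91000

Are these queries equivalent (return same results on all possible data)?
No, not equivalent

Query 1 returns: [('Alice',)]
Query 2 returns: [('Alice',), ('Peggy',)]

Reason: > vs >= gives different results when salary = 91000 exists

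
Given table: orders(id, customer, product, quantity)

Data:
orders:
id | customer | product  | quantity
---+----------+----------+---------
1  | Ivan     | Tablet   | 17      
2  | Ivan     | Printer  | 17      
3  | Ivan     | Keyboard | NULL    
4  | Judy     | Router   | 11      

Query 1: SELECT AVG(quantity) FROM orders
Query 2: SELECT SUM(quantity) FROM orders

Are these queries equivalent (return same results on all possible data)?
No, not equivalent

Query 1 returns: [(15.0,)]
Query 2 returns: [(45,)]

Reason: AVG vs SUM give different aggregate values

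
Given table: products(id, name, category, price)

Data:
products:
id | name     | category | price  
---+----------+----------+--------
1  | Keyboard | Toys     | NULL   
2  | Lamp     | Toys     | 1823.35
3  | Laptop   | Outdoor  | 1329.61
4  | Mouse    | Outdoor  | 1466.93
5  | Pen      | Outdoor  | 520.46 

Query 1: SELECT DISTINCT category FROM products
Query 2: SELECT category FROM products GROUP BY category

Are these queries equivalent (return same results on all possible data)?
Yes, equivalent

Both queries return: [('Outdoor',), ('Toys',)]

Reason: Both get unique categorys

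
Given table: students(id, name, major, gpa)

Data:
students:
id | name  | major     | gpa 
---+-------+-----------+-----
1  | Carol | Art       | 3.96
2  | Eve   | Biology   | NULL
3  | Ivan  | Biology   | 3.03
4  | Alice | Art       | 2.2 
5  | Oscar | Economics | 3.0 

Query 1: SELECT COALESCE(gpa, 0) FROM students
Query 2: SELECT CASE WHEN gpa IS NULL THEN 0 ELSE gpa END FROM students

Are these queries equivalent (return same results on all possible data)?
Yes, equivalent

Both queries return: [(0,), (2.2,), (3.0,), (3.03,), (3.96,)]

Reason: COALESCE vs CASE for NULL handling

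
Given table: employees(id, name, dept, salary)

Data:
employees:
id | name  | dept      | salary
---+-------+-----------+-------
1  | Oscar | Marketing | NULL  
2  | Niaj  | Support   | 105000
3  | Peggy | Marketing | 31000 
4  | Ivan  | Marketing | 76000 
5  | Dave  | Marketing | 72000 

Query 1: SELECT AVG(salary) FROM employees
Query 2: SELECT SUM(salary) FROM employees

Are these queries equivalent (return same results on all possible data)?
No, not equivalent

Query 1 returns: [(71000.0,)]
Query 2 returns: [(284000,)]

Reason: AVG vs SUM give different aggregate values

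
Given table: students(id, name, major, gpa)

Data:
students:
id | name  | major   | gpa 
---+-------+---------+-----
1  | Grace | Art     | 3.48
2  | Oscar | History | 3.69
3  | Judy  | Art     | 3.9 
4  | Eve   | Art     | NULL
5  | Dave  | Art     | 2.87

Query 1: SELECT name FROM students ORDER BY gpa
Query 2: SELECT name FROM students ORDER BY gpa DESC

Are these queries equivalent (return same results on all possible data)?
No, not equivalent

Query 1 returns: [('Eve',), ('Dave',), ('Grace',), ('Oscar',), ('Judy',)]
Query 2 returns: [('Judy',), ('Oscar',), ('Grace',), ('Dave',), ('Eve',)]

Reason: ASC vs DESC gives opposite ordering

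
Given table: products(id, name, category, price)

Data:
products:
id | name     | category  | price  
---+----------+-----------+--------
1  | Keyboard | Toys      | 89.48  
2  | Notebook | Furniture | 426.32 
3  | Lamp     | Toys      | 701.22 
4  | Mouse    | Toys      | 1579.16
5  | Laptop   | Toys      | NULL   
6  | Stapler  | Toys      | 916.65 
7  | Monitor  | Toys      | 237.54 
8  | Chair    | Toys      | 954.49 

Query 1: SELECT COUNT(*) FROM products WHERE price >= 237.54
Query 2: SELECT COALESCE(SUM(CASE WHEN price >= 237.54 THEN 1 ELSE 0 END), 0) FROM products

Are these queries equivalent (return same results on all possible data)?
Yes, equivalent

Both queries return: [(6,)]

Reason: COUNT with WHERE vs conditional SUM (COALESCE handles empty-table NULL)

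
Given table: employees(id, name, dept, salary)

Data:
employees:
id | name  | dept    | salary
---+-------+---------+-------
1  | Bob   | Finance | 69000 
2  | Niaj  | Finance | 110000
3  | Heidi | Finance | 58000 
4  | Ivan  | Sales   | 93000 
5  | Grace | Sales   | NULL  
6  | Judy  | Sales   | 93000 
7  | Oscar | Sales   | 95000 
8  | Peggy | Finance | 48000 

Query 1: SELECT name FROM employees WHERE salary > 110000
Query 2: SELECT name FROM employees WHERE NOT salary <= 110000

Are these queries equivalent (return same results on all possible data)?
Yes, equivalent

Both queries return: []

Reason: Both filter salary > 110000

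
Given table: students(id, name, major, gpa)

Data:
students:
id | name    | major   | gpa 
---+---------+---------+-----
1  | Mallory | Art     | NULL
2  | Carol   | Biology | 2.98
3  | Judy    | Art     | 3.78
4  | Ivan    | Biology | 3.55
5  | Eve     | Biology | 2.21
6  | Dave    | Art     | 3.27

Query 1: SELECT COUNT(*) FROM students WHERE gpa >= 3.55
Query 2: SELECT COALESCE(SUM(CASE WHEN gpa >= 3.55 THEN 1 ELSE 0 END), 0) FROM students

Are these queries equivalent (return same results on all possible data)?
Yes, equivalent

Both queries return: [(2,)]

Reason: COUNT with WHERE vs conditional SUM (COALESCE handles empty-table NULL)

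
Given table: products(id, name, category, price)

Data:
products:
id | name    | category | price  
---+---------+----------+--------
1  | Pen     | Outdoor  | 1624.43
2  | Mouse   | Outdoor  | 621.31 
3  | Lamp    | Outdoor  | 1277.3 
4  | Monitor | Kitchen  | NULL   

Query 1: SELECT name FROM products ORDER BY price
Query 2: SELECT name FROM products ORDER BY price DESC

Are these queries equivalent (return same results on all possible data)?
No, not equivalent

Query 1 returns: [('Monitor',), ('Mouse',), ('Lamp',), ('Pen',)]
Query 2 returns: [('Pen',), ('Lamp',), ('Mouse',), ('Monitor',)]

Reason: ASC vs DESC gives opposite ordering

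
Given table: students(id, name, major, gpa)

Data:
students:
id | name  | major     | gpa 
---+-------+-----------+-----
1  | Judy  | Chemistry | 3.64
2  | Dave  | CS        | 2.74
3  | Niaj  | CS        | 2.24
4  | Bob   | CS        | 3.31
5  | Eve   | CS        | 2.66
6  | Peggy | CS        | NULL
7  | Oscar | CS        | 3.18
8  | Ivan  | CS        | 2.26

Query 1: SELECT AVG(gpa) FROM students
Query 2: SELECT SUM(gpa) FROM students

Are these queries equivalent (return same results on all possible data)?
No, not equivalent

Query 1 returns: [(2.8614285714285717,)]
Query 2 returns: [(20.03,)]

Reason: AVG vs SUM give different aggregate values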